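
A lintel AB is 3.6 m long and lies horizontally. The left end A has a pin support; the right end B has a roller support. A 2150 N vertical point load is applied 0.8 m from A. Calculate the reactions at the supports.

A_x = 0, A_y = 1672 N, B_y = 477.8 N

Moments about A: B_y·3.6 − 2150·0.8 = 0 → B_y = 1720/3.6 = 477.778 ≈ 477.8 N.
ΣF_y = 0: A_y + 477.778 − 2150 = 0 → A_y = 1672 N.
ΣF_x = 0: no horizontal applied forces, so A_x = 0.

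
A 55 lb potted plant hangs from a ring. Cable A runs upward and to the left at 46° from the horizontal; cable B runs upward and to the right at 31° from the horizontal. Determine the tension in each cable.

ΣF_x = 0: −T_A·cos46° + T_B·cos31° = 0 → T_B = 0.810412·T_A.
ΣF_y = 0: T_A·sin46° + T_B·sin31° = 55.
Substitute: T_A·(0.71934 + 0.810412·0.515038) = 55 → T_A = 48.3843 ≈ 48.38 lb.
Then T_B = 0.810412 × 48.3843 = 39.21 lb.

T_A = 48.38 lb, T_B = 39.21 lb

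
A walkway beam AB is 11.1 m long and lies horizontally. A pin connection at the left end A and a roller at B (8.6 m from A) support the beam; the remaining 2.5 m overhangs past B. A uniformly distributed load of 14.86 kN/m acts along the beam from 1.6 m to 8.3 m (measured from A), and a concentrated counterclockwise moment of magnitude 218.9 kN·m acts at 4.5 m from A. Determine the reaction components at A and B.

Resultant of the distributed load: 14.86 × 6.7 = 99.562 kN at 4.95 m from A.
Taking moments about A: B_y·8.6 − (14.86·6.7)·4.95 + 218.9 = 0 → B_y = 273.9319/8.6 = 31.8525 ≈ 31.85 kN.
ΣF_y = 0: A_y + 31.8525 − 14.86·6.7 = 0 → A_y = 67.71 kN.
ΣF_x = 0: no horizontal applied forces, so A_x = 0.

A_x = 0, A_y = 67.71 kN, B_y = 31.85 kN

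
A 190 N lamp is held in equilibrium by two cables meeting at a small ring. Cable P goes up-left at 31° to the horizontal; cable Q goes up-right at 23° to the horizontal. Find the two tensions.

ΣF_x = 0: −T_P·cos31° + T_Q·cos23° = 0 → T_Q = 0.931193·T_P.
ΣF_y = 0: T_P·sin31° + T_Q·sin23° = 190.
Substitute: T_P·(0.515038 + 0.931193·0.390731) = 190 → T_P = 216.183 ≈ 216.2 N.
Then T_Q = 0.931193 × 216.183 = 201.3 N.

T_P = 216.2 N, T_Q = 201.3 N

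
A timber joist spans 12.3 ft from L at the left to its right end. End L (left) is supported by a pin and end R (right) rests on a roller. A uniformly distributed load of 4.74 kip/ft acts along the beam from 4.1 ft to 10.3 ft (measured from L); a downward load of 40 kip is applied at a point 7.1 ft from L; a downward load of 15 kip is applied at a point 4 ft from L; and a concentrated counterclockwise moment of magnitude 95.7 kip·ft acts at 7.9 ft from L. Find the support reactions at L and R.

Resultant of the distributed load: 4.74 × 6.2 = 29.388 kip at 7.2 ft from L.
Taking moments about L: R_y·12.3 − (4.74·6.2)·7.2 − 40·7.1 − 15·4 + 95.7 = 0 → R_y = 459.8936/12.3 = 37.3897 ≈ 37.39 kip.
ΣF_y = 0: L_y + 37.3897 − 4.74·6.2 − 40 − 15 = 0 → L_y = 47.00 kip.
ΣF_x = 0: no horizontal applied forces, so L_x = 0.

L_x = 0, L_y = 47.00 kip, R_y = 37.39 kip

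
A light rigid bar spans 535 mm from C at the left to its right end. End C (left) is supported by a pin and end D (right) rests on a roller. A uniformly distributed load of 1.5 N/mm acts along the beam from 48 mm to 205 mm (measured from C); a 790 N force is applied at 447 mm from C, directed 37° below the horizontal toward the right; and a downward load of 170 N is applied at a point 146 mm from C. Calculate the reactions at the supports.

Resultant of the distributed load: 1.5 × 157 = 235.5 N at 126.5 mm from C.
Taking moments about C: D_y·535 − (1.5·157)·126.5 − 790·sin37°·447 − 170·146 = 0 → D_y = 267130/535 = 499.308 ≈ 499.3 N.
ΣF_y = 0: C_y + 499.308 − 1.5·157 − 790·sin37° − 170 = 0 → C_y = 381.6 N.
ΣF_x = 0: C_x + 790·cos37° = 0 → C_x = -630.9 N.

C_x = -630.9 N, C_y = 381.6 N, D_y = 499.3 N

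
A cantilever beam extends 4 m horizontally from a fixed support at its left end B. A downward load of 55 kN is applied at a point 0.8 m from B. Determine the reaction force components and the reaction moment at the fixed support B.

ΣF_x = 0: B_x = 0.
ΣF_y = 0: B_y − 55 = 0 → B_y = 55.00 kN.
ΣM about B: M_B − 55·0.8 = 0 → M_B = 44.00 kN·m.

B_x = 0, B_y = 55.00 kN, M_B = 44.00 kN·m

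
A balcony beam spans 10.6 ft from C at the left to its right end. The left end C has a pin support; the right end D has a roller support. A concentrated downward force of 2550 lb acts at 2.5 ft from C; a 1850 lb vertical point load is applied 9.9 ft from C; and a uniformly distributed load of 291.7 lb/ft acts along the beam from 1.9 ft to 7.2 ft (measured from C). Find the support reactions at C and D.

C_x = 0, C_y = 2953 lb, D_y = 2993 lb

Resultant of the distributed load: 291.7 × 5.3 = 1546.01 lb at 4.55 ft from C.
Moments about C: D_y·10.6 − 2550·2.5 − 1850·9.9 − (291.7·5.3)·4.55 = 0 → D_y = 31724.3455/10.6 = 2992.86 ≈ 2993 lb.
ΣF_y = 0: C_y + 2992.86 − 2550 − 1850 − 291.7·5.3 = 0 → C_y = 2953 lb.
ΣF_x = 0: no horizontal applied forces, so C_x = 0.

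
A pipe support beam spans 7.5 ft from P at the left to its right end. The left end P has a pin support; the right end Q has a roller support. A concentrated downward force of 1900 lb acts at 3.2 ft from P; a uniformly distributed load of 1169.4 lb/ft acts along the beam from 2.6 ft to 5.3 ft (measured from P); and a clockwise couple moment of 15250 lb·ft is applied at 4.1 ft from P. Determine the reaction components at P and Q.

Resultant of the distributed load: 1169.4 × 2.7 = 3157.38 lb at 3.95 ft from P.
ΣM about P: Q_y·7.5 − 1900·3.2 − (1169.4·2.7)·3.95 − 15250 = 0 → Q_y = 33801.651/7.5 = 4506.89 ≈ 4507 lb.
ΣF_y = 0: P_y + 4506.89 − 1900 − 1169.4·2.7 = 0 → P_y = 550.5 lb.
ΣF_x = 0: no horizontal applied forces, so P_x = 0.

P_x = 0, P_y = 550.5 lb, Q_y = 4507 lb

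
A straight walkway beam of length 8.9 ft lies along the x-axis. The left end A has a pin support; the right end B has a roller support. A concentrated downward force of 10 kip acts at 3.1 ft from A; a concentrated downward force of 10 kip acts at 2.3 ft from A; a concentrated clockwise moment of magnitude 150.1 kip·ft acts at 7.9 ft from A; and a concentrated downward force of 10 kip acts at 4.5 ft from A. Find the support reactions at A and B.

Moments about A: B_y·8.9 − 10·3.1 − 10·2.3 − 150.1 − 10·4.5 = 0 → B_y = 249.1/8.9 = 27.9888 ≈ 27.99 kip.
ΣF_y = 0: A_y + 27.9888 − 10 − 10 − 10 = 0 → A_y = 2.011 kip.
ΣF_x = 0: no horizontal applied forces, so A_x = 0.

A_x = 0, A_y = 2.011 kip, B_y = 27.99 kip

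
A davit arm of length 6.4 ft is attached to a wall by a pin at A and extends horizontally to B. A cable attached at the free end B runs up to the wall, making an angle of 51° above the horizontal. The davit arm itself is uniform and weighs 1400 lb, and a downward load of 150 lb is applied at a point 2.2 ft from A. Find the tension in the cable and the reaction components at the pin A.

ΣM about A: T·sin51°·6.4 − 1400·3.2 − 150·2.2 = 0 → T = 4810/(6.4·0.777146) = 967.08 ≈ 967.1 lb.
ΣF_x = 0: A_x − T·cos51° = 0 → A_x = 967.08 × 0.62932 = 608.6 lb.
ΣF_y = 0: A_y + T·sin51° − 1400 − 150 = 0 → A_y = 1550 − 967.08 × 0.777146 = 798.4 lb.

T = 967.1 lb, A_x = 608.6 lb, A_y = 798.4 lb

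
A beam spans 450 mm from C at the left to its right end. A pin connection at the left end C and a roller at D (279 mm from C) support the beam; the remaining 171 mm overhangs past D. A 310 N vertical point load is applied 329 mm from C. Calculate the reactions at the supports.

Moments about C: D_y·279 − 310·329 = 0 → D_y = 101990/279 = 365.556 ≈ 365.6 N.
ΣF_y = 0: C_y + 365.556 − 310 = 0 → C_y = -55.56 N.
ΣF_x = 0: no horizontal applied forces, so C_x = 0.

C_x = 0, C_y = -55.56 N, D_y = 365.6 N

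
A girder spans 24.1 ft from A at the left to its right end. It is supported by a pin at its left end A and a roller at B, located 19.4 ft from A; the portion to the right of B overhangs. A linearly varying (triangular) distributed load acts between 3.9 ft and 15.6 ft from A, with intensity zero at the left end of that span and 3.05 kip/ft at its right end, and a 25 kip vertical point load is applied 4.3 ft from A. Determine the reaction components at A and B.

A_x = 0, A_y = 26.54 kip, B_y = 16.30 kip

Resultant of the triangular load: ½ × 3.05 × 11.7 = 17.8425 kip, acting at 11.7 ft from A (one-third of the span from the peak).
ΣM about A: B_y·19.4 − (½·3.05·11.7)·11.7 − 25·4.3 = 0 → B_y = 316.25725/19.4 = 16.3019 ≈ 16.30 kip.
ΣF_y = 0: A_y + 16.3019 − ½·3.05·11.7 − 25 = 0 → A_y = 26.54 kip.
ΣF_x = 0: no horizontal applied forces, so A_x = 0.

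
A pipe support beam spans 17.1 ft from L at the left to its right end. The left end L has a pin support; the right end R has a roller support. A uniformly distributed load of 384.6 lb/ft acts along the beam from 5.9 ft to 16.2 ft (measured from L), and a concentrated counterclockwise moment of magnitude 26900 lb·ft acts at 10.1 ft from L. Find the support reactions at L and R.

L_x = 0, L_y = 2975 lb, R_y = 986.7 lb

Resultant of the distributed load: 384.6 × 10.3 = 3961.38 lb at 11.05 ft from L.
Moments about L: R_y·17.1 − (384.6·10.3)·11.05 + 26900 = 0 → R_y = 16873.249/17.1 = 986.74 ≈ 986.7 lb.
ΣF_y = 0: L_y + 986.74 − 384.6·10.3 = 0 → L_y = 2975 lb.
ΣF_x = 0: no horizontal applied forces, so L_x = 0.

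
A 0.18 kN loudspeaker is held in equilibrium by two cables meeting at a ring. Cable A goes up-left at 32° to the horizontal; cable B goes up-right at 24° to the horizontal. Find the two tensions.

T_A = 0.1983 kN, T_B = 0.1841 kN

ΣF_x = 0: −T_A·cos32° + T_B·cos24° = 0 → T_B = 0.928304·T_A.
ΣF_y = 0: T_A·sin32° + T_B·sin24° = 0.18.
Substitute: T_A·(0.529919 + 0.928304·0.406737) = 0.18 → T_A = 0.198348 ≈ 0.1983 kN.
Then T_B = 0.928304 × 0.198348 = 0.1841 kN.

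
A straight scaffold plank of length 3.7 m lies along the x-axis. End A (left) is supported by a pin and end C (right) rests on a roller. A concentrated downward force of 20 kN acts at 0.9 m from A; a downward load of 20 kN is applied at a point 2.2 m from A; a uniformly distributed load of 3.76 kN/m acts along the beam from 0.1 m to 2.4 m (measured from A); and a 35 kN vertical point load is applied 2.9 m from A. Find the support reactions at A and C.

A_x = 0, A_y = 36.54 kN, C_y = 47.11 kN

Resultant of the distributed load: 3.76 × 2.3 = 8.648 kN at 1.25 m from A.
Taking moments about A: C_y·3.7 − 20·0.9 − 20·2.2 − (3.76·2.3)·1.25 − 35·2.9 = 0 → C_y = 174.31/3.7 = 47.1108 ≈ 47.11 kN.
ΣF_y = 0: A_y + 47.1108 − 20 − 20 − 3.76·2.3 − 35 = 0 → A_y = 36.54 kN.
ΣF_x = 0: no horizontal applied forces, so A_x = 0.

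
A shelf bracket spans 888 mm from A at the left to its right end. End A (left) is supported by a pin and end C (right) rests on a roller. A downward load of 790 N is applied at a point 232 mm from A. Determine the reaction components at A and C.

Moments about A: C_y·888 − 790·232 = 0 → C_y = 183280/888 = 206.396 ≈ 206.4 N.
ΣF_y = 0: A_y + 206.396 − 790 = 0 → A_y = 583.6 N.
ΣF_x = 0: no horizontal applied forces, so A_x = 0.

A_x = 0, A_y = 583.6 N, C_y = 206.4 N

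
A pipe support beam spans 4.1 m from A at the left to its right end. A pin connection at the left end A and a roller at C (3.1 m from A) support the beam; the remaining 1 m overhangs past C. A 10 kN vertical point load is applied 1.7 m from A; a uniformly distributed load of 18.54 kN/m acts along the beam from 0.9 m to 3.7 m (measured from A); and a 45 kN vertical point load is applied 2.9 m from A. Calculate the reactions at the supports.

A_x = 0, A_y = 20.82 kN, C_y = 86.10 kN

Resultant of the distributed load: 18.54 × 2.8 = 51.912 kN at 2.3 m from A.
Moments about A: C_y·3.1 − 10·1.7 − (18.54·2.8)·2.3 − 45·2.9 = 0 → C_y = 266.8976/3.1 = 86.096 ≈ 86.10 kN.
ΣF_y = 0: A_y + 86.096 − 10 − 18.54·2.8 − 45 = 0 → A_y = 20.82 kN.
ΣF_x = 0: no horizontal applied forces, so A_x = 0.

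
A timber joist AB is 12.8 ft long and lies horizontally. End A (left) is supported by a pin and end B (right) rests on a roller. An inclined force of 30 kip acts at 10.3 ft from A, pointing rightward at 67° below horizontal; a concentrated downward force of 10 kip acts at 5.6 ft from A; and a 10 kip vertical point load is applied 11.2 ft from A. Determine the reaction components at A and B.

ΣM about A: B_y·12.8 − 30·sin67°·10.3 − 10·5.6 − 10·11.2 = 0 → B_y = 452.436/12.8 = 35.3466 ≈ 35.35 kip.
ΣF_y = 0: A_y + 35.3466 − 30·sin67° − 10 − 10 = 0 → A_y = 12.27 kip.
ΣF_x = 0: A_x + 30·cos67° = 0 → A_x = -11.72 kip.

A_x = -11.72 kip, A_y = 12.27 kip, B_y = 35.35 kip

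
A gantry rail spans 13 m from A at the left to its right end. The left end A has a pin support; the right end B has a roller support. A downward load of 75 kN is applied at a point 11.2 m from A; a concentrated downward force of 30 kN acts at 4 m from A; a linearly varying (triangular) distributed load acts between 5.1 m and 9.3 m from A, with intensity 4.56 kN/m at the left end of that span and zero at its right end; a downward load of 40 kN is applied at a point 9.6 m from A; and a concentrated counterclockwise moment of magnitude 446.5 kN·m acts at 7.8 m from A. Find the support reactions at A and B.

A_x = 0, A_y = 80.75 kN, B_y = 73.83 kN

Resultant of the triangular load: ½ × 4.56 × 4.2 = 9.576 kN, acting at 6.5 m from A (one-third of the span from the peak).
Taking moments about A: B_y·13 − 75·11.2 − 30·4 − (½·4.56·4.2)·6.5 − 40·9.6 + 446.5 = 0 → B_y = 959.744/13 = 73.8265 ≈ 73.83 kN.
ΣF_y = 0: A_y + 73.8265 − 75 − 30 − ½·4.56·4.2 − 40 = 0 → A_y = 80.75 kN.
ΣF_x = 0: no horizontal applied forces, so A_x = 0.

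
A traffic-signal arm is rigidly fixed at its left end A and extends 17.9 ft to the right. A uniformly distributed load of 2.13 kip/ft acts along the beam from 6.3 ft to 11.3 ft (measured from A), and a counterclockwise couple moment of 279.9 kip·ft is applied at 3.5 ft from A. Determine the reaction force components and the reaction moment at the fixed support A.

A_x = 0, A_y = 10.65 kip, M_A = -186.2 kip·ft

Resultant of the distributed load: 2.13 × 5 = 10.65 kip at 8.8 ft from A.
ΣF_x = 0: A_x = 0.
ΣF_y = 0: A_y − 2.13·5 = 0 → A_y = 10.65 kip.
ΣM about A: M_A − (2.13·5)·8.8 + 279.9 = 0 → M_A = -186.2 kip·ft.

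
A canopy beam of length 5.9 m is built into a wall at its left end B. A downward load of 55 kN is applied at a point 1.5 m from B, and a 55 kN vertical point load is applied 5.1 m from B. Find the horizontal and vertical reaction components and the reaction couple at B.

ΣF_x = 0: B_x = 0.
ΣF_y = 0: B_y − 55 − 55 = 0 → B_y = 110.0 kN.
ΣM about B: M_B − 55·1.5 − 55·5.1 = 0 → M_B = 363.0 kN·m.

B_x = 0, B_y = 110.0 kN, M_B = 363.0 kN·m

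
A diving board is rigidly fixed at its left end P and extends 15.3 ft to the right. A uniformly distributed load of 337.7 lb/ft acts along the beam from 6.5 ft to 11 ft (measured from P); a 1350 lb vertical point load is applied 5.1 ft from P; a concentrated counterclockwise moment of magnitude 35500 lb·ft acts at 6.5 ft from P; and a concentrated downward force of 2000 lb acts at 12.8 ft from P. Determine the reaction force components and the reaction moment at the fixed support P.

P_x = 0, P_y = 4870 lb, M_P = 10280 lb·ft

Resultant of the distributed load: 337.7 × 4.5 = 1519.65 lb at 8.75 ft from P.
ΣF_x = 0: P_x = 0.
ΣF_y = 0: P_y − 337.7·4.5 − 1350 − 2000 = 0 → P_y = 4870 lb.
ΣM about P: M_P − (337.7·4.5)·8.75 − 1350·5.1 + 35500 − 2000·12.8 = 0 → M_P = 10280 lb·ft.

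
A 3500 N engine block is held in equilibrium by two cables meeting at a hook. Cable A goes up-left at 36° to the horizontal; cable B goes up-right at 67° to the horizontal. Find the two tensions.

T_A = 1404 N, T_B = 2906 N

ΣF_x = 0: −T_A·cos36° + T_B·cos67° = 0 → T_B = 2.07052·T_A.
ΣF_y = 0: T_A·sin36° + T_B·sin67° = 3500.
Substitute: T_A·(0.587785 + 2.07052·0.920505) = 3500 → T_A = 1403.53 ≈ 1404 N.
Then T_B = 2.07052 × 1403.53 = 2906 N.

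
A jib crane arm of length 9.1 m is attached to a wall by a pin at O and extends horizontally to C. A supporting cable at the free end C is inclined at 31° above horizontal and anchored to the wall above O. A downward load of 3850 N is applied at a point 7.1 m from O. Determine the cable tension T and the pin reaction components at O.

ΣM about O: T·sin31°·9.1 − 3850·7.1 = 0 → T = 27335/(9.1·0.515038) = 5832.28 ≈ 5832 N.
ΣF_x = 0: O_x − T·cos31° = 0 → O_x = 5832.28 × 0.857167 = 4999 N.
ΣF_y = 0: O_y + T·sin31° − 3850 = 0 → O_y = 3850 − 5832.28 × 0.515038 = 846.2 N.

T = 5832 N, O_x = 4999 N, O_y = 846.2 N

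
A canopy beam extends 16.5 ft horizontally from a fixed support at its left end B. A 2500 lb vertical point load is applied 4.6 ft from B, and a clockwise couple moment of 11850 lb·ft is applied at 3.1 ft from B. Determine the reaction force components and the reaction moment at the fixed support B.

B_x = 0, B_y = 2500 lb, M_B = 23350 lb·ft

ΣF_x = 0: B_x = 0.
ΣF_y = 0: B_y − 2500 = 0 → B_y = 2500 lb.
ΣM about B: M_B − 2500·4.6 − 11850 = 0 → M_B = 23350 lb·ft.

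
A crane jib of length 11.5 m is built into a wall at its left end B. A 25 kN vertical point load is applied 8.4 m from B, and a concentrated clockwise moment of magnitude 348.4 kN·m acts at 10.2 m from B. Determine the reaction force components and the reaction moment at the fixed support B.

B_x = 0, B_y = 25.00 kN, M_B = 558.4 kN·m

ΣF_x = 0: B_x = 0.
ΣF_y = 0: B_y − 25 = 0 → B_y = 25.00 kN.
ΣM about B: M_B − 25·8.4 − 348.4 = 0 → M_B = 558.4 kN·m.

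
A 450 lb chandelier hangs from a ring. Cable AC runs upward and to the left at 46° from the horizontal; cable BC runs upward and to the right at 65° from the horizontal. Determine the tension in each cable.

T_AC = 203.7 lb, T_BC = 334.8 lb

ΣF_x = 0: −T_AC·cos46° + T_BC·cos65° = 0 → T_BC = 1.6437·T_AC.
ΣF_y = 0: T_AC·sin46° + T_BC·sin65° = 450.
Substitute: T_AC·(0.71934 + 1.6437·0.906308) = 450 → T_AC = 203.709 ≈ 203.7 lb.
Then T_BC = 1.6437 × 203.709 = 334.8 lb.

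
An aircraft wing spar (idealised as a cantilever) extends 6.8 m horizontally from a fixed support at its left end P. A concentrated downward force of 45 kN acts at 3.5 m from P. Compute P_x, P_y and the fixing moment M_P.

ΣF_x = 0: P_x = 0.
ΣF_y = 0: P_y − 45 = 0 → P_y = 45.00 kN.
ΣM about P: M_P − 45·3.5 = 0 → M_P = 157.5 kN·m.

P_x = 0, P_y = 45.00 kN, M_P = 157.5 kN·m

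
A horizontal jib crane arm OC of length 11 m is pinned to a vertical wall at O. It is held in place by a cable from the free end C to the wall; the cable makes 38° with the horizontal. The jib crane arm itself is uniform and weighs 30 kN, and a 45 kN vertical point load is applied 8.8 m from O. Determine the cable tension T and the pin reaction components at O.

T = 82.84 kN, O_x = 65.28 kN, O_y = 24.00 kN

ΣM about O: T·sin38°·11 − 30·5.5 − 45·8.8 = 0 → T = 561/(11·0.615661) = 82.8378 ≈ 82.84 kN.
ΣF_x = 0: O_x − T·cos38° = 0 → O_x = 82.8378 × 0.788011 = 65.28 kN.
ΣF_y = 0: O_y + T·sin38° − 30 − 45 = 0 → O_y = 75 − 82.8378 × 0.615661 = 24.00 kN.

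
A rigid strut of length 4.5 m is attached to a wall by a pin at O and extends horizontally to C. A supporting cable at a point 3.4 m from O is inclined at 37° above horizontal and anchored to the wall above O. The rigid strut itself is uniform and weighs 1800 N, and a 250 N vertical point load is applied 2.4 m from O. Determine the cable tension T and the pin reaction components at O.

T = 2273 N, O_x = 1815 N, O_y = 682.4 N

ΣM about O: T·sin37°·3.4 − 1800·2.25 − 250·2.4 = 0 → T = 4650/(3.4·0.601815) = 2272.54 ≈ 2273 N.
ΣF_x = 0: O_x − T·cos37° = 0 → O_x = 2272.54 × 0.798636 = 1815 N.
ΣF_y = 0: O_y + T·sin37° − 1800 − 250 = 0 → O_y = 2050 − 2272.54 × 0.601815 = 682.4 N.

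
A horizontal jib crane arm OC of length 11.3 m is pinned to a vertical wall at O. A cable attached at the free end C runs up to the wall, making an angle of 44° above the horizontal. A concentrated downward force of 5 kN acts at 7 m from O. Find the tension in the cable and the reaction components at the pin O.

T = 4.459 kN, O_x = 3.207 kN, O_y = 1.903 kN

ΣM about O: T·sin44°·11.3 − 5·7 = 0 → T = 35/(11.3·0.694658) = 4.45881 ≈ 4.459 kN.
ΣF_x = 0: O_x − T·cos44° = 0 → O_x = 4.45881 × 0.71934 = 3.207 kN.
ΣF_y = 0: O_y + T·sin44° − 5 = 0 → O_y = 5 − 4.45881 × 0.694658 = 1.903 kN.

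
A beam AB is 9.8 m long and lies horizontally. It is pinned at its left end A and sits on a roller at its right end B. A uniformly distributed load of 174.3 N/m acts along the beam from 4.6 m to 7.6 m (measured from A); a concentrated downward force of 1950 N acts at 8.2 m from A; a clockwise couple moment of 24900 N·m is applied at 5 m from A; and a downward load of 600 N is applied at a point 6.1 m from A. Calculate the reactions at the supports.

A_x = 0, A_y = -1798 N, B_y = 4871 N

Resultant of the distributed load: 174.3 × 3 = 522.9 N at 6.1 m from A.
ΣM about A: B_y·9.8 − (174.3·3)·6.1 − 1950·8.2 − 24900 − 600·6.1 = 0 → B_y = 47739.69/9.8 = 4871.4 ≈ 4871 N.
ΣF_y = 0: A_y + 4871.4 − 174.3·3 − 1950 − 600 = 0 → A_y = -1798 N.
ΣF_x = 0: no horizontal applied forces, so A_x = 0.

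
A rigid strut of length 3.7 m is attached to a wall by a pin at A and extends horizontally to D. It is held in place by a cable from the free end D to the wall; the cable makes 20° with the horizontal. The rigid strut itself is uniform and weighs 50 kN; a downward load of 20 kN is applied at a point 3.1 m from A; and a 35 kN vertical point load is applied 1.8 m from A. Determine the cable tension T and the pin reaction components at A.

ΣM about A: T·sin20°·3.7 − 50·1.85 − 20·3.1 − 35·1.8 = 0 → T = 217.5/(3.7·0.34202) = 171.872 ≈ 171.9 kN.
ΣF_x = 0: A_x − T·cos20° = 0 → A_x = 171.872 × 0.939693 = 161.5 kN.
ΣF_y = 0: A_y + T·sin20° − 50 − 20 − 35 = 0 → A_y = 105 − 171.872 × 0.34202 = 46.22 kN.

T = 171.9 kN, A_x = 161.5 kN, A_y = 46.22 kN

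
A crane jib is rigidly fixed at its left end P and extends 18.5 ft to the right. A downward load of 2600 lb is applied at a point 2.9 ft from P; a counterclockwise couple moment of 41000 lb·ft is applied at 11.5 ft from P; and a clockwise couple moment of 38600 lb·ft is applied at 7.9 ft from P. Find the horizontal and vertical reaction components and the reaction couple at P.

ΣF_x = 0: P_x = 0.
ΣF_y = 0: P_y − 2600 = 0 → P_y = 2600 lb.
ΣM about P: M_P − 2600·2.9 + 41000 − 38600 = 0 → M_P = 5140 lb·ft.

P_x = 0, P_y = 2600 lb, M_P = 5140 lb·ft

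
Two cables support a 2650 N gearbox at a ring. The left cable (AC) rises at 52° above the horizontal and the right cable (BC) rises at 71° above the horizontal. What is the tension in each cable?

T_AC = 1029 N, T_BC = 1945 N

ΣF_x = 0: −T_AC·cos52° + T_BC·cos71° = 0 → T_BC = 1.89104·T_AC.
ΣF_y = 0: T_AC·sin52° + T_BC·sin71° = 2650.
Substitute: T_AC·(0.788011 + 1.89104·0.945519) = 2650 → T_AC = 1028.72 ≈ 1029 N.
Then T_BC = 1.89104 × 1028.72 = 1945 N.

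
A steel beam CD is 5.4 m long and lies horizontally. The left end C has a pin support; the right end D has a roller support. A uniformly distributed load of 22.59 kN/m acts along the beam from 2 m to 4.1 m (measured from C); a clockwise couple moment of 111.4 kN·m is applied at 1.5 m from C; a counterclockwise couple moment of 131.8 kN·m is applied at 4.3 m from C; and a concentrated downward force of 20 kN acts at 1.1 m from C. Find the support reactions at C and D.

C_x = 0, C_y = 40.35 kN, D_y = 27.09 kN

Resultant of the distributed load: 22.59 × 2.1 = 47.439 kN at 3.05 m from C.
ΣM about C: D_y·5.4 − (22.59·2.1)·3.05 − 111.4 + 131.8 − 20·1.1 = 0 → D_y = 146.28895/5.4 = 27.0905 ≈ 27.09 kN.
ΣF_y = 0: C_y + 27.0905 − 22.59·2.1 − 20 = 0 → C_y = 40.35 kN.
ΣF_x = 0: no horizontal applied forces, so C_x = 0.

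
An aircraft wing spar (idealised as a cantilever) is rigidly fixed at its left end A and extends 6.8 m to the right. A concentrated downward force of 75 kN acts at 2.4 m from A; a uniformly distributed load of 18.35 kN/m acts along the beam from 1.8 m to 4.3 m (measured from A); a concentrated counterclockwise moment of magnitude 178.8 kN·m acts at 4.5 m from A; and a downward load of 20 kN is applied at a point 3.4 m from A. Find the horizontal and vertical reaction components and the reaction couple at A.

A_x = 0, A_y = 140.9 kN, M_A = 209.1 kN·m

Resultant of the distributed load: 18.35 × 2.5 = 45.875 kN at 3.05 m from A.
ΣF_x = 0: A_x = 0.
ΣF_y = 0: A_y − 75 − 18.35·2.5 − 20 = 0 → A_y = 140.9 kN.
ΣM about A: M_A − 75·2.4 − (18.35·2.5)·3.05 + 178.8 − 20·3.4 = 0 → M_A = 209.1 kN·m.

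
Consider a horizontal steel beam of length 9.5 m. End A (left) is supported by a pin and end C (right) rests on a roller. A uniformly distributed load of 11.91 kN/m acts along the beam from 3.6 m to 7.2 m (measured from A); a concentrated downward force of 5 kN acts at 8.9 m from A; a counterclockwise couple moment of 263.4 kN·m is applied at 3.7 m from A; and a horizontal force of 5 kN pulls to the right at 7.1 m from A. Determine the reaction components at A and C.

A_x = -5.000 kN, A_y = 46.55 kN, C_y = 1.330 kN

Resultant of the distributed load: 11.91 × 3.6 = 42.876 kN at 5.4 m from A.
ΣM about A: C_y·9.5 − (11.91·3.6)·5.4 − 5·8.9 + 263.4 = 0 → C_y = 12.6304/9.5 = 1.32952 ≈ 1.330 kN.
ΣF_y = 0: A_y + 1.32952 − 11.91·3.6 − 5 = 0 → A_y = 46.55 kN.
ΣF_x = 0: A_x + 5 = 0 → A_x = -5.000 kN.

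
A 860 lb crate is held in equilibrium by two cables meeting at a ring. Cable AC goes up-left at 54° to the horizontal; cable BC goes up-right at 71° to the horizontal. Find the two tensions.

ΣF_x = 0: −T_AC·cos54° + T_BC·cos71° = 0 → T_BC = 1.80541·T_AC.
ΣF_y = 0: T_AC·sin54° + T_BC·sin71° = 860.
Substitute: T_AC·(0.809017 + 1.80541·0.945519) = 860 → T_AC = 341.803 ≈ 341.8 lb.
Then T_BC = 1.80541 × 341.803 = 617.1 lb.

T_AC = 341.8 lb, T_BC = 617.1 lb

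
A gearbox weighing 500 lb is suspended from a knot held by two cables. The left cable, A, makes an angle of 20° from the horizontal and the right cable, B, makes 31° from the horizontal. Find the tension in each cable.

ΣF_x = 0: −T_A·cos20° + T_B·cos31° = 0 → T_B = 1.09628·T_A.
ΣF_y = 0: T_A·sin20° + T_B·sin31° = 500.
Substitute: T_A·(0.34202 + 1.09628·0.515038) = 500 → T_A = 551.483 ≈ 551.5 lb.
Then T_B = 1.09628 × 551.483 = 604.6 lb.

T_A = 551.5 lb, T_B = 604.6 lb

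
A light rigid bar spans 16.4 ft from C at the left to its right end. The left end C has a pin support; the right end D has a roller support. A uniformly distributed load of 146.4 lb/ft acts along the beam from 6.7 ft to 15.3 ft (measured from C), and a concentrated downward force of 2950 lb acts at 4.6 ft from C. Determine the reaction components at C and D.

Resultant of the distributed load: 146.4 × 8.6 = 1259.04 lb at 11 ft from C.
ΣM about C: D_y·16.4 − (146.4·8.6)·11 − 2950·4.6 = 0 → D_y = 27419.44/16.4 = 1671.92 ≈ 1672 lb.
ΣF_y = 0: C_y + 1671.92 − 146.4·8.6 − 2950 = 0 → C_y = 2537 lb.
ΣF_x = 0: no horizontal applied forces, so C_x = 0.

C_x = 0, C_y = 2537 lb, D_y = 1672 lb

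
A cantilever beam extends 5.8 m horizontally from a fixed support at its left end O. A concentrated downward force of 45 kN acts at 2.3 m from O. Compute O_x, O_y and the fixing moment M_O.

ΣF_x = 0: O_x = 0.
ΣF_y = 0: O_y − 45 = 0 → O_y = 45.00 kN.
ΣM about O: M_O − 45·2.3 = 0 → M_O = 103.5 kN·m.

O_x = 0, O_y = 45.00 kN, M_O = 103.5 kN·m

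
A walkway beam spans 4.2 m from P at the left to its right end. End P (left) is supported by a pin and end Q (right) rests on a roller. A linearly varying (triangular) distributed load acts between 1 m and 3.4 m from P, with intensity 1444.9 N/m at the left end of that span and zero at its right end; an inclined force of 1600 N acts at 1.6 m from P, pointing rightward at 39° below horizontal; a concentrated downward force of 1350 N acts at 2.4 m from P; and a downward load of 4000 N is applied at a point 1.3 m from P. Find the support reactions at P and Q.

P_x = -1243 N, P_y = 4955 N, Q_y = 3136 N

Resultant of the triangular load: ½ × 1444.9 × 2.4 = 1733.88 N, acting at 1.8 m from P (one-third of the span from the peak).
ΣM about P: Q_y·4.2 − (½·1444.9·2.4)·1.8 − 1600·sin39°·1.6 − 1350·2.4 − 4000·1.3 = 0 → Q_y = 13172/4.2 = 3136.19 ≈ 3136 N.
ΣF_y = 0: P_y + 3136.19 − ½·1444.9·2.4 − 1600·sin39° − 1350 − 4000 = 0 → P_y = 4955 N.
ΣF_x = 0: P_x + 1600·cos39° = 0 → P_x = -1243 N.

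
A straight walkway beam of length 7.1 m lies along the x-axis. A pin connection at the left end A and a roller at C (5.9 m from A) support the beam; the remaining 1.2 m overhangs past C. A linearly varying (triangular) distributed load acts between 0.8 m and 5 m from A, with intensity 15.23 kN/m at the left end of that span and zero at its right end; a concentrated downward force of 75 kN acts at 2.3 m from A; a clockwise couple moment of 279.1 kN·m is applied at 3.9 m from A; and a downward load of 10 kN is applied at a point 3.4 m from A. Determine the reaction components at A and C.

A_x = 0, A_y = 22.75 kN, C_y = 94.23 kN

Resultant of the triangular load: ½ × 15.23 × 4.2 = 31.983 kN, acting at 2.2 m from A (one-third of the span from the peak).
Moments about A: C_y·5.9 − (½·15.23·4.2)·2.2 − 75·2.3 − 279.1 − 10·3.4 = 0 → C_y = 555.9626/5.9 = 94.2309 ≈ 94.23 kN.
ΣF_y = 0: A_y + 94.2309 − ½·15.23·4.2 − 75 − 10 = 0 → A_y = 22.75 kN.
ΣF_x = 0: no horizontal applied forces, so A_x = 0.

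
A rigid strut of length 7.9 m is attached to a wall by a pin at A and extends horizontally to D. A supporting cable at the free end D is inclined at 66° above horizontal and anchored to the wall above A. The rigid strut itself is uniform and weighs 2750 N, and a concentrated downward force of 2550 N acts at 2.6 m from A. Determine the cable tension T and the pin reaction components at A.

ΣM about A: T·sin66°·7.9 − 2750·3.95 − 2550·2.6 = 0 → T = 17492.5/(7.9·0.913545) = 2423.79 ≈ 2424 N.
ΣF_x = 0: A_x − T·cos66° = 0 → A_x = 2423.79 × 0.406737 = 985.8 N.
ΣF_y = 0: A_y + T·sin66° − 2750 − 2550 = 0 → A_y = 5300 − 2423.79 × 0.913545 = 3086 N.

T = 2424 N, A_x = 985.8 N, A_y = 3086 N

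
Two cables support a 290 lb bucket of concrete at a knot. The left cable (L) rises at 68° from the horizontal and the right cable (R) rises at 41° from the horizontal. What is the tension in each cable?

T_L = 231.5 lb, T_R = 114.9 lb

ΣF_x = 0: −T_L·cos68° + T_R·cos41° = 0 → T_R = 0.496359·T_L.
ΣF_y = 0: T_L·sin68° + T_R·sin41° = 290.
Substitute: T_L·(0.927184 + 0.496359·0.656059) = 290 → T_L = 231.477 ≈ 231.5 lb.
Then T_R = 0.496359 × 231.477 = 114.9 lb.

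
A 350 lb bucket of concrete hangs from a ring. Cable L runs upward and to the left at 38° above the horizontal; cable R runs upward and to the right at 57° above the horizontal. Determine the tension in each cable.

T_L = 191.4 lb, T_R = 276.9 lb

ΣF_x = 0: −T_L·cos38° + T_R·cos57° = 0 → T_R = 1.44685·T_L.
ΣF_y = 0: T_L·sin38° + T_R·sin57° = 350.
Substitute: T_L·(0.615661 + 1.44685·0.838671) = 350 → T_L = 191.352 ≈ 191.4 lb.
Then T_R = 1.44685 × 191.352 = 276.9 lb.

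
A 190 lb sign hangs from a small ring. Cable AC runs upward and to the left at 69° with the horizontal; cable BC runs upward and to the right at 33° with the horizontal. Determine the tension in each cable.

T_AC = 162.9 lb, T_BC = 69.61 lb

ΣF_x = 0: −T_AC·cos69° + T_BC·cos33° = 0 → T_BC = 0.427305·T_AC.
ΣF_y = 0: T_AC·sin69° + T_BC·sin33° = 190.
Substitute: T_AC·(0.93358 + 0.427305·0.544639) = 190 → T_AC = 162.907 ≈ 162.9 lb.
Then T_BC = 0.427305 × 162.907 = 69.61 lb.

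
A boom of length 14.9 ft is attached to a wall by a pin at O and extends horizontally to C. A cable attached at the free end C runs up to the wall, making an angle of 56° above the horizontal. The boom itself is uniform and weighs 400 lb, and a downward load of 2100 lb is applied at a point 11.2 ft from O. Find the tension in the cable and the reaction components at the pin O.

T = 2145 lb, O_x = 1200 lb, O_y = 721.5 lb

ΣM about O: T·sin56°·14.9 − 400·7.45 − 2100·11.2 = 0 → T = 26500/(14.9·0.829038) = 2145.29 ≈ 2145 lb.
ΣF_x = 0: O_x − T·cos56° = 0 → O_x = 2145.29 × 0.559193 = 1200 lb.
ΣF_y = 0: O_y + T·sin56° − 400 − 2100 = 0 → O_y = 2500 − 2145.29 × 0.829038 = 721.5 lb.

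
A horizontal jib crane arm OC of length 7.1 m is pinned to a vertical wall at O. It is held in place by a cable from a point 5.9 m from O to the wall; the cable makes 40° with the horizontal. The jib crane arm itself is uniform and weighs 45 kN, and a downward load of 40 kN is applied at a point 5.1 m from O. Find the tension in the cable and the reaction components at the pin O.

ΣM about O: T·sin40°·5.9 − 45·3.55 − 40·5.1 = 0 → T = 363.75/(5.9·0.642788) = 95.9143 ≈ 95.91 kN.
ΣF_x = 0: O_x − T·cos40° = 0 → O_x = 95.9143 × 0.766044 = 73.47 kN.
ΣF_y = 0: O_y + T·sin40° − 45 − 40 = 0 → O_y = 85 − 95.9143 × 0.642788 = 23.35 kN.

T = 95.91 kN, O_x = 73.47 kN, O_y = 23.35 kN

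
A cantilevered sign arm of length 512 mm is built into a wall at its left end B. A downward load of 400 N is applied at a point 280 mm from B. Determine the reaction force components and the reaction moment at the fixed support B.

ΣF_x = 0: B_x = 0.
ΣF_y = 0: B_y − 400 = 0 → B_y = 400.0 N.
ΣM about B: M_B − 400·280 = 0 → M_B = 112000 N·mm.

B_x = 0, B_y = 400.0 N, M_B = 112000 N·mm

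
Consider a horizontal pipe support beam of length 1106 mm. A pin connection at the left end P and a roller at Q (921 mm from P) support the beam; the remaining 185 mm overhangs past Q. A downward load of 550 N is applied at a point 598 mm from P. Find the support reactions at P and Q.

P_x = 0, P_y = 192.9 N, Q_y = 357.1 N

Taking moments about P: Q_y·921 − 550·598 = 0 → Q_y = 328900/921 = 357.112 ≈ 357.1 N.
ΣF_y = 0: P_y + 357.112 − 550 = 0 → P_y = 192.9 N.
ΣF_x = 0: no horizontal applied forces, so P_x = 0.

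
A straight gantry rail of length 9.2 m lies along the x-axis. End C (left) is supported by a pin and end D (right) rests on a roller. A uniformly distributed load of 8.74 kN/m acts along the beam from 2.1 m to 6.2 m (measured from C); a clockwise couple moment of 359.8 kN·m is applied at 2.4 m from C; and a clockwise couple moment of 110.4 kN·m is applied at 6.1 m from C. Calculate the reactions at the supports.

C_x = 0, C_y = -31.44 kN, D_y = 67.27 kN

Resultant of the distributed load: 8.74 × 4.1 = 35.834 kN at 4.15 m from C.
Taking moments about C: D_y·9.2 − (8.74·4.1)·4.15 − 359.8 − 110.4 = 0 → D_y = 618.9111/9.2 = 67.2729 ≈ 67.27 kN.
ΣF_y = 0: C_y + 67.2729 − 8.74·4.1 = 0 → C_y = -31.44 kN.
ΣF_x = 0: no horizontal applied forces, so C_x = 0.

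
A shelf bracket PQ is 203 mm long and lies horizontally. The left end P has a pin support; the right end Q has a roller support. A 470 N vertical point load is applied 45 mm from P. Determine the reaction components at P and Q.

Moments about P: Q_y·203 − 470·45 = 0 → Q_y = 21150/203 = 104.187 ≈ 104.2 N.
ΣF_y = 0: P_y + 104.187 − 470 = 0 → P_y = 365.8 N.
ΣF_x = 0: no horizontal applied forces, so P_x = 0.

P_x = 0, P_y = 365.8 N, Q_y = 104.2 N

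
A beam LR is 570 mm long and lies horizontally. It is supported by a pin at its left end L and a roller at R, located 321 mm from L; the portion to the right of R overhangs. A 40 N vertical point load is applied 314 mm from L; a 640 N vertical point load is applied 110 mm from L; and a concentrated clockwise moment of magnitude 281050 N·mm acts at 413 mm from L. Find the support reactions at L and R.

L_x = 0, L_y = -454.0 N, R_y = 1134 N

Taking moments about L: R_y·321 − 40·314 − 640·110 − 281050 = 0 → R_y = 364010/321 = 1133.99 ≈ 1134 N.
ΣF_y = 0: L_y + 1133.99 − 40 − 640 = 0 → L_y = -454.0 N.
ΣF_x = 0: no horizontal applied forces, so L_x = 0.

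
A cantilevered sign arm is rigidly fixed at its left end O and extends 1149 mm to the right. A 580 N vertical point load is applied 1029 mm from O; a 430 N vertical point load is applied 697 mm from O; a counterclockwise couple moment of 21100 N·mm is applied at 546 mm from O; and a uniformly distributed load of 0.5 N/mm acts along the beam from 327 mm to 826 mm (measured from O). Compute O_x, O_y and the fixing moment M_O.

Resultant of the distributed load: 0.5 × 499 = 249.5 N at 576.5 mm from O.
ΣF_x = 0: O_x = 0.
ΣF_y = 0: O_y − 580 − 430 − 0.5·499 = 0 → O_y = 1260 N.
ΣM about O: M_O − 580·1029 − 430·697 + 21100 − (0.5·499)·576.5 = 0 → M_O = 1019000 N·mm.

O_x = 0, O_y = 1260 N, M_O = 1019000 N·mm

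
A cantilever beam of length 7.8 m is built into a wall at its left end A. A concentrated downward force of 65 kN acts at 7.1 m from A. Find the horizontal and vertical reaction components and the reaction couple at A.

ΣF_x = 0: A_x = 0.
ΣF_y = 0: A_y − 65 = 0 → A_y = 65.00 kN.
ΣM about A: M_A − 65·7.1 = 0 → M_A = 461.5 kN·m.

A_x = 0, A_y = 65.00 kN, M_A = 461.5 kN·m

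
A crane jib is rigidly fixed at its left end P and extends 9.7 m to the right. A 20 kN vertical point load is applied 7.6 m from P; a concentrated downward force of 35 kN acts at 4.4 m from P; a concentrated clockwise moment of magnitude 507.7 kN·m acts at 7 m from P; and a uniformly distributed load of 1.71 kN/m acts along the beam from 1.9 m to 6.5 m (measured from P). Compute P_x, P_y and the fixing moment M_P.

Resultant of the distributed load: 1.71 × 4.6 = 7.866 kN at 4.2 m from P.
ΣF_x = 0: P_x = 0.
ΣF_y = 0: P_y − 20 − 35 − 1.71·4.6 = 0 → P_y = 62.87 kN.
ΣM about P: M_P − 20·7.6 − 35·4.4 − 507.7 − (1.71·4.6)·4.2 = 0 → M_P = 846.7 kN·m.

P_x = 0, P_y = 62.87 kN, M_P = 846.7 kN·m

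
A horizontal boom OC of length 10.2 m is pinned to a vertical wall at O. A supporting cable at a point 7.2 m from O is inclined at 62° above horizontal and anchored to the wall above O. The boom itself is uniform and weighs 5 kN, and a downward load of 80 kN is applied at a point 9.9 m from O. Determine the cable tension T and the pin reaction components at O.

ΣM about O: T·sin62°·7.2 − 5·5.1 − 80·9.9 = 0 → T = 817.5/(7.2·0.882948) = 128.594 ≈ 128.6 kN.
ΣF_x = 0: O_x − T·cos62° = 0 → O_x = 128.594 × 0.469472 = 60.37 kN.
ΣF_y = 0: O_y + T·sin62° − 5 − 80 = 0 → O_y = 85 − 128.594 × 0.882948 = -28.54 kN.

T = 128.6 kN, O_x = 60.37 kN, O_y = -28.54 kN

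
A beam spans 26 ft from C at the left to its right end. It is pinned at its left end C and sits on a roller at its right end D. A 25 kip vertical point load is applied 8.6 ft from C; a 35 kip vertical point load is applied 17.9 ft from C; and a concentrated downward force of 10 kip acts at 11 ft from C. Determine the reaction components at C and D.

Taking moments about C: D_y·26 − 25·8.6 − 35·17.9 − 10·11 = 0 → D_y = 951.5/26 = 36.5962 ≈ 36.60 kip.
ΣF_y = 0: C_y + 36.5962 − 25 − 35 − 10 = 0 → C_y = 33.40 kip.
ΣF_x = 0: no horizontal applied forces, so C_x = 0.

C_x = 0, C_y = 33.40 kip, D_y = 36.60 kip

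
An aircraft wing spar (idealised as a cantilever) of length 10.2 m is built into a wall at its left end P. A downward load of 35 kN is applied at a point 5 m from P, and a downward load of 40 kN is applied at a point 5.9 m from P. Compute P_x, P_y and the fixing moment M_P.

ΣF_x = 0: P_x = 0.
ΣF_y = 0: P_y − 35 − 40 = 0 → P_y = 75.00 kN.
ΣM about P: M_P − 35·5 − 40·5.9 = 0 → M_P = 411.0 kN·m.

P_x = 0, P_y = 75.00 kN, M_P = 411.0 kN·m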